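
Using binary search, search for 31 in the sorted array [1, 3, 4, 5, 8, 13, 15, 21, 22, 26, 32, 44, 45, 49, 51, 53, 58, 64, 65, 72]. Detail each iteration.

Binary search for 31 in [1, 3, 4, 5, 8, 13, 15, 21, 22, 26, 32, 44, 45, 49, 51, 53, 58, 64, 65, 72]:

lo=0, hi=19, mid=9, arr[mid]=26 -> 26 < 31, search right half
lo=10, hi=19, mid=14, arr[mid]=51 -> 51 > 31, search left half
lo=10, hi=13, mid=11, arr[mid]=44 -> 44 > 31, search left half
lo=10, hi=10, mid=10, arr[mid]=32 -> 32 > 31, search left half
lo=10 > hi=9, target 31 not found

Binary search determines that 31 is not in the array after 4 comparisons. The search space was exhausted without finding the target.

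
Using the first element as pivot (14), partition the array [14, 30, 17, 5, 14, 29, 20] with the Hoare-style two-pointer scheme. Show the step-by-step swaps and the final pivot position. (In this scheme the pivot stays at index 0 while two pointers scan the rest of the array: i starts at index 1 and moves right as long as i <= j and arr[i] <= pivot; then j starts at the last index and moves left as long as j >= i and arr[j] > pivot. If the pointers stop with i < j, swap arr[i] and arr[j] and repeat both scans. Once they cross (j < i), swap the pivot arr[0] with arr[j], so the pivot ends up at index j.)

Hoare-style two-pointer partition with pivot = 14:

Initial array: [14, 30, 17, 5, 14, 29, 20]

Pointers start at i = 1, j = 6.
i stops at index 1 (arr[1]=30 > 14), j stops at index 4 (arr[4]=14 <= 14): swap arr[1] and arr[4], array becomes [14, 14, 17, 5, 30, 29, 20]
i stops at index 2 (arr[2]=17 > 14), j stops at index 3 (arr[3]=5 <= 14): swap arr[2] and arr[3], array becomes [14, 14, 5, 17, 30, 29, 20]
i ends at 3, j ends at 2: the pointers have crossed (j < i), so scanning stops.

Swap pivot arr[0] with arr[2] to place pivot at position 2: [5, 14, 14, 17, 30, 29, 20]
Pivot position: 2

After partitioning with pivot 14, the array becomes [5, 14, 14, 17, 30, 29, 20]. The pivot is placed at index 2. All elements to the left of the pivot are <= 14, and all elements to the right are > 14.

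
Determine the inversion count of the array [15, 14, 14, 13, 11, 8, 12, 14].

Finding inversions in [15, 14, 14, 13, 11, 8, 12, 14]:

(0, 1): arr[0]=15 > arr[1]=14
(0, 2): arr[0]=15 > arr[2]=14
(0, 3): arr[0]=15 > arr[3]=13
(0, 4): arr[0]=15 > arr[4]=11
(0, 5): arr[0]=15 > arr[5]=8
(0, 6): arr[0]=15 > arr[6]=12
(0, 7): arr[0]=15 > arr[7]=14
(1, 3): arr[1]=14 > arr[3]=13
(1, 4): arr[1]=14 > arr[4]=11
(1, 5): arr[1]=14 > arr[5]=8
(1, 6): arr[1]=14 > arr[6]=12
(2, 3): arr[2]=14 > arr[3]=13
(2, 4): arr[2]=14 > arr[4]=11
(2, 5): arr[2]=14 > arr[5]=8
(2, 6): arr[2]=14 > arr[6]=12
(3, 4): arr[3]=13 > arr[4]=11
(3, 5): arr[3]=13 > arr[5]=8
(3, 6): arr[3]=13 > arr[6]=12
(4, 5): arr[4]=11 > arr[5]=8

Total inversions: 19

The array has 19 inversion(s): (0,1), (0,2), (0,3), (0,4), (0,5), (0,6), (0,7), (1,3), (1,4), (1,5), (1,6), (2,3), (2,4), (2,5), (2,6), (3,4), (3,5), (3,6), (4,5). Each pair (i,j) satisfies i < j and arr[i] > arr[j].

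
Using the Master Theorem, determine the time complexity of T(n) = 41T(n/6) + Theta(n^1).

Master Theorem for T(n) = 41T(n/6) + O(n^1):

a = 41, b = 6, c = 1
log_b(a) = log_6(41) = 2.0726

Case 1: c = 1 < log_6(41) = 2.0726
T(n) = O(n^(log_6 41))

For T(n) = 41T(n/6) + O(n^1): log_6(41) = 2.0726. This is Case 1 of the Master Theorem (c < log_b(a), work dominated by leaves), giving O(n^(log_6 41)).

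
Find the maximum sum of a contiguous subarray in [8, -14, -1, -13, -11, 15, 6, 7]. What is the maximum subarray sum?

Using Kadane's algorithm on [8, -14, -1, -13, -11, 15, 6, 7]:

Scanning through the array:
Position 1 (value -14): max_ending_here = -6, max_so_far = 8
Position 2 (value -1): max_ending_here = -1, max_so_far = 8
Position 3 (value -13): max_ending_here = -13, max_so_far = 8
Position 4 (value -11): max_ending_here = -11, max_so_far = 8
Position 5 (value 15): max_ending_here = 15, max_so_far = 15
Position 6 (value 6): max_ending_here = 21, max_so_far = 21
Position 7 (value 7): max_ending_here = 28, max_so_far = 28

Maximum subarray: [15, 6, 7]
Maximum sum: 28

The maximum subarray is [15, 6, 7] with sum 28. This subarray runs from index 5 to index 7.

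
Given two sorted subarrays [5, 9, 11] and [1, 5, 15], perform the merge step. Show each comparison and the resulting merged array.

Merging process:

Compare 5 vs 1: take 1 from right. Merged: [1]
Compare 5 vs 5: take 5 from left. Merged: [1, 5]
Compare 9 vs 5: take 5 from right. Merged: [1, 5, 5]
Compare 9 vs 15: take 9 from left. Merged: [1, 5, 5, 9]
Compare 11 vs 15: take 11 from left. Merged: [1, 5, 5, 9, 11]
Append remaining from right: [15]. Merged: [1, 5, 5, 9, 11, 15]

Final merged array: [1, 5, 5, 9, 11, 15]
Total comparisons: 5

The merged array is [1, 5, 5, 9, 11, 15], requiring 5 comparisons. The merge step runs in O(n) time where n is the total number of elements.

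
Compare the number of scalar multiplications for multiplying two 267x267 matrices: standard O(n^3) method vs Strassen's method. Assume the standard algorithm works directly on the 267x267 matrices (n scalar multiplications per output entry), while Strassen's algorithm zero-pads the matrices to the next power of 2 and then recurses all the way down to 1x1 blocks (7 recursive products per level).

Matrix multiplication for 267x267 matrices:

Strassen's algorithm requires power-of-2 dimensions. Pad 267x267 to 512x512 (next power of 2).

Standard algorithm: 267^3 = 19034163 multiplications
Strassen's algorithm: 7^(log2(512)) = 7^9 = 40353607 multiplications
Difference: 19034163 - 40353607 = -21319444 (Strassen uses MORE here due to padding overhead — for small or just-over-power-of-2 n, padding can outweigh the per-level savings)

Standard: 19034163 multiplications (267^3). Strassen: 40353607 multiplications (7^9, after padding to 512x512). Strassen reduces 8 recursive multiplications to 7 at each level.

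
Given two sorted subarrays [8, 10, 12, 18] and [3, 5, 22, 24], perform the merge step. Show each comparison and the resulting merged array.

Merging process:

Compare 8 vs 3: take 3 from right. Merged: [3]
Compare 8 vs 5: take 5 from right. Merged: [3, 5]
Compare 8 vs 22: take 8 from left. Merged: [3, 5, 8]
Compare 10 vs 22: take 10 from left. Merged: [3, 5, 8, 10]
Compare 12 vs 22: take 12 from left. Merged: [3, 5, 8, 10, 12]
Compare 18 vs 22: take 18 from left. Merged: [3, 5, 8, 10, 12, 18]
Append remaining from right: [22, 24]. Merged: [3, 5, 8, 10, 12, 18, 22, 24]

Final merged array: [3, 5, 8, 10, 12, 18, 22, 24]
Total comparisons: 6

The merged array is [3, 5, 8, 10, 12, 18, 22, 24], requiring 6 comparisons. The merge step runs in O(n) time where n is the total number of elements.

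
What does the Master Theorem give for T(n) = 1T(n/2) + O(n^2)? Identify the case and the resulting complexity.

Master Theorem for T(n) = 1T(n/2) + O(n^2):

a = 1, b = 2, c = 2
log_b(a) = log_2(1) = 0.0000

Case 3: c = 2 > log_2(1) = 0.0000
T(n) = O(n^2) = O(n^2)

For T(n) = 1T(n/2) + O(n^2): log_2(1) = 0.0000. This is Case 3 of the Master Theorem (c > log_b(a), work dominated by root), giving O(n^2).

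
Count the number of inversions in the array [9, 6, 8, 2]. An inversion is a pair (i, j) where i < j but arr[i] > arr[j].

Finding inversions in [9, 6, 8, 2]:

(0, 1): arr[0]=9 > arr[1]=6
(0, 2): arr[0]=9 > arr[2]=8
(0, 3): arr[0]=9 > arr[3]=2
(1, 3): arr[1]=6 > arr[3]=2
(2, 3): arr[2]=8 > arr[3]=2

Total inversions: 5

The array has 5 inversion(s): (0,1), (0,2), (0,3), (1,3), (2,3). Each pair (i,j) satisfies i < j and arr[i] > arr[j].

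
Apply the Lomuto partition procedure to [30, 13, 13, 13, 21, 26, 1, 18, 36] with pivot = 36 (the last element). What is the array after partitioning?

Lomuto partition with pivot = 36:

Initial array: [30, 13, 13, 13, 21, 26, 1, 18, 36]

arr[0]=30 <= 36: swap with position 0, array becomes [30, 13, 13, 13, 21, 26, 1, 18, 36]
arr[1]=13 <= 36: swap with position 1, array becomes [30, 13, 13, 13, 21, 26, 1, 18, 36]
arr[2]=13 <= 36: swap with position 2, array becomes [30, 13, 13, 13, 21, 26, 1, 18, 36]
arr[3]=13 <= 36: swap with position 3, array becomes [30, 13, 13, 13, 21, 26, 1, 18, 36]
arr[4]=21 <= 36: swap with position 4, array becomes [30, 13, 13, 13, 21, 26, 1, 18, 36]
arr[5]=26 <= 36: swap with position 5, array becomes [30, 13, 13, 13, 21, 26, 1, 18, 36]
arr[6]=1 <= 36: swap with position 6, array becomes [30, 13, 13, 13, 21, 26, 1, 18, 36]
arr[7]=18 <= 36: swap with position 7, array becomes [30, 13, 13, 13, 21, 26, 1, 18, 36]

Place pivot at position 8: [30, 13, 13, 13, 21, 26, 1, 18, 36]
Pivot position: 8

After partitioning with pivot 36, the array becomes [30, 13, 13, 13, 21, 26, 1, 18, 36]. The pivot is placed at index 8. All elements to the left of the pivot are <= 36, and all elements to the right are > 36.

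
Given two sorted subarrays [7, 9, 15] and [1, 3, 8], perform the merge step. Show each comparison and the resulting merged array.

Merging process:

Compare 7 vs 1: take 1 from right. Merged: [1]
Compare 7 vs 3: take 3 from right. Merged: [1, 3]
Compare 7 vs 8: take 7 from left. Merged: [1, 3, 7]
Compare 9 vs 8: take 8 from right. Merged: [1, 3, 7, 8]
Append remaining from left: [9, 15]. Merged: [1, 3, 7, 8, 9, 15]

Final merged array: [1, 3, 7, 8, 9, 15]
Total comparisons: 4

The merged array is [1, 3, 7, 8, 9, 15], requiring 4 comparisons. The merge step runs in O(n) time where n is the total number of elements.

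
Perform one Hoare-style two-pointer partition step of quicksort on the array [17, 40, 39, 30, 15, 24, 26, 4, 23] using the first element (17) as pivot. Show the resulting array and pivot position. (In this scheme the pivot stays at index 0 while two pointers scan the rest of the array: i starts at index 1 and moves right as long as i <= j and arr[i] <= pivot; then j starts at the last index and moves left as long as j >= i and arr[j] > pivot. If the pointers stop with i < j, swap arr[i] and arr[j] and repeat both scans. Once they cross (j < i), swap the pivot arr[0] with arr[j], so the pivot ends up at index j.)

Hoare-style two-pointer partition with pivot = 17:

Initial array: [17, 40, 39, 30, 15, 24, 26, 4, 23]

Pointers start at i = 1, j = 8.
i stops at index 1 (arr[1]=40 > 17), j stops at index 7 (arr[7]=4 <= 17): swap arr[1] and arr[7], array becomes [17, 4, 39, 30, 15, 24, 26, 40, 23]
i stops at index 2 (arr[2]=39 > 17), j stops at index 4 (arr[4]=15 <= 17): swap arr[2] and arr[4], array becomes [17, 4, 15, 30, 39, 24, 26, 40, 23]
i ends at 3, j ends at 2: the pointers have crossed (j < i), so scanning stops.

Swap pivot arr[0] with arr[2] to place pivot at position 2: [15, 4, 17, 30, 39, 24, 26, 40, 23]
Pivot position: 2

After partitioning with pivot 17, the array becomes [15, 4, 17, 30, 39, 24, 26, 40, 23]. The pivot is placed at index 2. All elements to the left of the pivot are <= 17, and all elements to the right are > 17.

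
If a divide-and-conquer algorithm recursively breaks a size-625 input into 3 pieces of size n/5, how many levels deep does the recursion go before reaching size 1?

For divide and conquer with division factor 5:

Problem sizes at each level:
Level 0: 625
Level 1: 125
Level 2: 25
Level 3: 5
Level 4: 1

The root is level 0 and the size-1 base case is level 4 (the tree spans levels 0 through 4, i.e. 5 levels counting the root), so the depth is the number of divisions: log_5(625) = 4

The recursion tree depth is log_5(625) = 4. At each level, the problem size is divided by 5, so it takes 4 divisions to reduce to a base case of size 1. The algorithm makes 3 recursive calls at each level.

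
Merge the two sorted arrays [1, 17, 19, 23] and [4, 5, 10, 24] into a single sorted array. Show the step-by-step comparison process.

Merging process:

Compare 1 vs 4: take 1 from left. Merged: [1]
Compare 17 vs 4: take 4 from right. Merged: [1, 4]
Compare 17 vs 5: take 5 from right. Merged: [1, 4, 5]
Compare 17 vs 10: take 10 from right. Merged: [1, 4, 5, 10]
Compare 17 vs 24: take 17 from left. Merged: [1, 4, 5, 10, 17]
Compare 19 vs 24: take 19 from left. Merged: [1, 4, 5, 10, 17, 19]
Compare 23 vs 24: take 23 from left. Merged: [1, 4, 5, 10, 17, 19, 23]
Append remaining from right: [24]. Merged: [1, 4, 5, 10, 17, 19, 23, 24]

Final merged array: [1, 4, 5, 10, 17, 19, 23, 24]
Total comparisons: 7

The merged array is [1, 4, 5, 10, 17, 19, 23, 24], requiring 7 comparisons. The merge step runs in O(n) time where n is the total number of elements.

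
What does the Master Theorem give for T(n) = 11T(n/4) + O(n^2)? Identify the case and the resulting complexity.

Master Theorem for T(n) = 11T(n/4) + O(n^2):

a = 11, b = 4, c = 2
log_b(a) = log_4(11) = 1.7297

Case 3: c = 2 > log_4(11) = 1.7297
T(n) = O(n^2) = O(n^2)

For T(n) = 11T(n/4) + O(n^2): log_4(11) = 1.7297. This is Case 3 of the Master Theorem (c > log_b(a), work dominated by root), giving O(n^2).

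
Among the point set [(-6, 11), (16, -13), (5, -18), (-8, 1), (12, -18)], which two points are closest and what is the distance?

Computing all pairwise distances among 5 points:

d((-6, 11), (16, -13)) = 32.5576
d((-6, 11), (5, -18)) = 31.0161
d((-6, 11), (-8, 1)) = 10.198
d((-6, 11), (12, -18)) = 34.1321
d((16, -13), (5, -18)) = 12.083
d((16, -13), (-8, 1)) = 27.7849
d((16, -13), (12, -18)) = 6.4031 <-- minimum
d((5, -18), (-8, 1)) = 23.0217
d((5, -18), (12, -18)) = 7.0
d((-8, 1), (12, -18)) = 27.5862

Closest pair: (16, -13) and (12, -18) with distance 6.4031

The closest pair is (16, -13) and (12, -18) with Euclidean distance 6.4031. For 5 points, brute-force pairwise comparison is shown above. For large n, the divide-and-conquer algorithm (sort by x, recurse on halves, check the dividing strip) achieves O(n log n).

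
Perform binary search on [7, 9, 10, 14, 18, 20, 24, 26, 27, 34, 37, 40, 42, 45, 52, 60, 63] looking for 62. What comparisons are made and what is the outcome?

Binary search for 62 in [7, 9, 10, 14, 18, 20, 24, 26, 27, 34, 37, 40, 42, 45, 52, 60, 63]:

lo=0, hi=16, mid=8, arr[mid]=27 -> 27 < 62, search right half
lo=9, hi=16, mid=12, arr[mid]=42 -> 42 < 62, search right half
lo=13, hi=16, mid=14, arr[mid]=52 -> 52 < 62, search right half
lo=15, hi=16, mid=15, arr[mid]=60 -> 60 < 62, search right half
lo=16, hi=16, mid=16, arr[mid]=63 -> 63 > 62, search left half
lo=16 > hi=15, target 62 not found

Binary search determines that 62 is not in the array after 5 comparisons. The search space was exhausted without finding the target.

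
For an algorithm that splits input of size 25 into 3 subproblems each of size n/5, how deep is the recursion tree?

For divide and conquer with division factor 5:

Problem sizes at each level:
Level 0: 25
Level 1: 5
Level 2: 1

The root is level 0 and the size-1 base case is level 2 (the tree spans levels 0 through 2, i.e. 3 levels counting the root), so the depth is the number of divisions: log_5(25) = 2

The recursion tree depth is log_5(25) = 2. At each level, the problem size is divided by 5, so it takes 2 divisions to reduce to a base case of size 1. The algorithm makes 3 recursive calls at each level.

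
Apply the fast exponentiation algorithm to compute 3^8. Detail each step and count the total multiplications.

Computing 3^8 by squaring (build up from 3^1; each line after the first costs one multiplication):

3^1 = 3
3^2 = (3^1)^2 = 3^2 = 9
3^4 = (3^2)^2 = 9^2 = 81
3^8 = (3^4)^2 = 81^2 = 6561

Result: 6561
Multiplications needed: 3 (3 lines after 3^1)

3^8 = 6561. Using exponentiation by squaring, this requires 3 multiplications. The key idea: if the exponent is even, square the half-power; if odd, multiply by the base once.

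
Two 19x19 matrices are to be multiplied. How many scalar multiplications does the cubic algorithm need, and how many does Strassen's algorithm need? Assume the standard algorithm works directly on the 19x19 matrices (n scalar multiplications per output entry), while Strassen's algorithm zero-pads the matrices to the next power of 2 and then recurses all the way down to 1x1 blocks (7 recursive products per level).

Matrix multiplication for 19x19 matrices:

Strassen's algorithm requires power-of-2 dimensions. Pad 19x19 to 32x32 (next power of 2).

Standard algorithm: 19^3 = 6859 multiplications
Strassen's algorithm: 7^(log2(32)) = 7^5 = 16807 multiplications
Difference: 6859 - 16807 = -9948 (Strassen uses MORE here due to padding overhead — for small or just-over-power-of-2 n, padding can outweigh the per-level savings)

Standard: 6859 multiplications (19^3). Strassen: 16807 multiplications (7^5, after padding to 32x32). Strassen reduces 8 recursive multiplications to 7 at each level.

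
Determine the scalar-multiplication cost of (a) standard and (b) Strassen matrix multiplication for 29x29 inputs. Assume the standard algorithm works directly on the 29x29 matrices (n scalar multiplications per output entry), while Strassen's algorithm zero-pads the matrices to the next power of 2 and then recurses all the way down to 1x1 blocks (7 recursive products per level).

Matrix multiplication for 29x29 matrices:

Strassen's algorithm requires power-of-2 dimensions. Pad 29x29 to 32x32 (next power of 2).

Standard algorithm: 29^3 = 24389 multiplications
Strassen's algorithm: 7^(log2(32)) = 7^5 = 16807 multiplications
Savings: 24389 - 16807 = 7582 multiplications

Standard: 24389 multiplications (29^3). Strassen: 16807 multiplications (7^5, after padding to 32x32). Strassen reduces 8 recursive multiplications to 7 at each level.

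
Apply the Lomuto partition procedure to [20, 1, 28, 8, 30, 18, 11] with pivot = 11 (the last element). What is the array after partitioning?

Lomuto partition with pivot = 11:

Initial array: [20, 1, 28, 8, 30, 18, 11]

arr[0]=20 > 11: no swap
arr[1]=1 <= 11: swap with position 0, array becomes [1, 20, 28, 8, 30, 18, 11]
arr[2]=28 > 11: no swap
arr[3]=8 <= 11: swap with position 1, array becomes [1, 8, 28, 20, 30, 18, 11]
arr[4]=30 > 11: no swap
arr[5]=18 > 11: no swap

Place pivot at position 2: [1, 8, 11, 20, 30, 18, 28]
Pivot position: 2

After partitioning with pivot 11, the array becomes [1, 8, 11, 20, 30, 18, 28]. The pivot is placed at index 2. All elements to the left of the pivot are <= 11, and all elements to the right are > 11.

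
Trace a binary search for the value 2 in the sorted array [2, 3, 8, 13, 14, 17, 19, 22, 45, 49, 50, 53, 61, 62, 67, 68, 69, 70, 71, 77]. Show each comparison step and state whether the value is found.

Binary search for 2 in [2, 3, 8, 13, 14, 17, 19, 22, 45, 49, 50, 53, 61, 62, 67, 68, 69, 70, 71, 77]:

lo=0, hi=19, mid=9, arr[mid]=49 -> 49 > 2, search left half
lo=0, hi=8, mid=4, arr[mid]=14 -> 14 > 2, search left half
lo=0, hi=3, mid=1, arr[mid]=3 -> 3 > 2, search left half
lo=0, hi=0, mid=0, arr[mid]=2 -> Found target at index 0!

Binary search finds 2 at index 0 after 4 comparisons. The search repeatedly halves the search space by comparing with the middle element.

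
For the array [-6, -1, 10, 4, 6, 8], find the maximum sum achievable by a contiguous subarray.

Using Kadane's algorithm on [-6, -1, 10, 4, 6, 8]:

Scanning through the array:
Position 1 (value -1): max_ending_here = -1, max_so_far = -1
Position 2 (value 10): max_ending_here = 10, max_so_far = 10
Position 3 (value 4): max_ending_here = 14, max_so_far = 14
Position 4 (value 6): max_ending_here = 20, max_so_far = 20
Position 5 (value 8): max_ending_here = 28, max_so_far = 28

Maximum subarray: [10, 4, 6, 8]
Maximum sum: 28

The maximum subarray is [10, 4, 6, 8] with sum 28. This subarray runs from index 2 to index 5.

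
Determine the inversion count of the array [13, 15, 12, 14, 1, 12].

Finding inversions in [13, 15, 12, 14, 1, 12]:

(0, 2): arr[0]=13 > arr[2]=12
(0, 4): arr[0]=13 > arr[4]=1
(0, 5): arr[0]=13 > arr[5]=12
(1, 2): arr[1]=15 > arr[2]=12
(1, 3): arr[1]=15 > arr[3]=14
(1, 4): arr[1]=15 > arr[4]=1
(1, 5): arr[1]=15 > arr[5]=12
(2, 4): arr[2]=12 > arr[4]=1
(3, 4): arr[3]=14 > arr[4]=1
(3, 5): arr[3]=14 > arr[5]=12

Total inversions: 10

The array has 10 inversion(s): (0,2), (0,4), (0,5), (1,2), (1,3), (1,4), (1,5), (2,4), (3,4), (3,5). Each pair (i,j) satisfies i < j and arr[i] > arr[j].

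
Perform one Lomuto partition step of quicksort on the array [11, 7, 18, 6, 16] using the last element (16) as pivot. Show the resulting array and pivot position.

Lomuto partition with pivot = 16:

Initial array: [11, 7, 18, 6, 16]

arr[0]=11 <= 16: swap with position 0, array becomes [11, 7, 18, 6, 16]
arr[1]=7 <= 16: swap with position 1, array becomes [11, 7, 18, 6, 16]
arr[2]=18 > 16: no swap
arr[3]=6 <= 16: swap with position 2, array becomes [11, 7, 6, 18, 16]

Place pivot at position 3: [11, 7, 6, 16, 18]
Pivot position: 3

After partitioning with pivot 16, the array becomes [11, 7, 6, 16, 18]. The pivot is placed at index 3. All elements to the left of the pivot are <= 16, and all elements to the right are > 16.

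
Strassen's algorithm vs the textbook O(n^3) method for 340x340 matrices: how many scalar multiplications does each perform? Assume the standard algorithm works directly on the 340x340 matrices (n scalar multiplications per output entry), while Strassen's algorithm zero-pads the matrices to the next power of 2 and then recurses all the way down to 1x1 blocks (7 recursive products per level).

Matrix multiplication for 340x340 matrices:

Strassen's algorithm requires power-of-2 dimensions. Pad 340x340 to 512x512 (next power of 2).

Standard algorithm: 340^3 = 39304000 multiplications
Strassen's algorithm: 7^(log2(512)) = 7^9 = 40353607 multiplications
Difference: 39304000 - 40353607 = -1049607 (Strassen uses MORE here due to padding overhead — for small or just-over-power-of-2 n, padding can outweigh the per-level savings)

Standard: 39304000 multiplications (340^3). Strassen: 40353607 multiplications (7^9, after padding to 512x512). Strassen reduces 8 recursive multiplications to 7 at each level.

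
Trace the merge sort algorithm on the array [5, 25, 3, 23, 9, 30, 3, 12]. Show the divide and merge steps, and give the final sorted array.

Merge sort trace:

Split: [5, 25, 3, 23, 9, 30, 3, 12] -> [5, 25, 3, 23] and [9, 30, 3, 12]
  Split: [5, 25, 3, 23] -> [5, 25] and [3, 23]
    Split: [5, 25] -> [5] and [25]
    Merge: [5] + [25] -> [5, 25]
    Split: [3, 23] -> [3] and [23]
    Merge: [3] + [23] -> [3, 23]
  Merge: [5, 25] + [3, 23] -> [3, 5, 23, 25]
  Split: [9, 30, 3, 12] -> [9, 30] and [3, 12]
    Split: [9, 30] -> [9] and [30]
    Merge: [9] + [30] -> [9, 30]
    Split: [3, 12] -> [3] and [12]
    Merge: [3] + [12] -> [3, 12]
  Merge: [9, 30] + [3, 12] -> [3, 9, 12, 30]
Merge: [3, 5, 23, 25] + [3, 9, 12, 30] -> [3, 3, 5, 9, 12, 23, 25, 30]

Final sorted array: [3, 3, 5, 9, 12, 23, 25, 30]

The merge sort proceeds by recursively splitting the array and merging sorted halves.
After all merges, the sorted array is [3, 3, 5, 9, 12, 23, 25, 30].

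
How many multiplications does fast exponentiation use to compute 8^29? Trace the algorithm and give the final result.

Computing 8^29 by squaring (build up from 8^1; each line after the first costs one multiplication):

8^1 = 8
8^2 = (8^1)^2 = 8^2 = 64
8^3 = 8 * 8^2 = 8 * 64 = 512
8^6 = (8^3)^2 = 512^2 = 262144
8^7 = 8 * 8^6 = 8 * 262144 = 2097152
8^14 = (8^7)^2 = 2097152^2 = 4398046511104
8^28 = (8^14)^2 = 4398046511104^2 = 19342813113834066795298816
8^29 = 8 * 8^28 = 8 * 19342813113834066795298816 = 154742504910672534362390528

Result: 154742504910672534362390528
Multiplications needed: 7 (7 lines after 8^1)

8^29 = 154742504910672534362390528. Using exponentiation by squaring, this requires 7 multiplications. The key idea: if the exponent is even, square the half-power; if odd, multiply by the base once.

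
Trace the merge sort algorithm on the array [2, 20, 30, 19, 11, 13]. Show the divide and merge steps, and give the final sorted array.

Merge sort trace:

Split: [2, 20, 30, 19, 11, 13] -> [2, 20, 30] and [19, 11, 13]
  Split: [2, 20, 30] -> [2] and [20, 30]
    Split: [20, 30] -> [20] and [30]
    Merge: [20] + [30] -> [20, 30]
  Merge: [2] + [20, 30] -> [2, 20, 30]
  Split: [19, 11, 13] -> [19] and [11, 13]
    Split: [11, 13] -> [11] and [13]
    Merge: [11] + [13] -> [11, 13]
  Merge: [19] + [11, 13] -> [11, 13, 19]
Merge: [2, 20, 30] + [11, 13, 19] -> [2, 11, 13, 19, 20, 30]

Final sorted array: [2, 11, 13, 19, 20, 30]

The merge sort proceeds by recursively splitting the array and merging sorted halves.
After all merges, the sorted array is [2, 11, 13, 19, 20, 30].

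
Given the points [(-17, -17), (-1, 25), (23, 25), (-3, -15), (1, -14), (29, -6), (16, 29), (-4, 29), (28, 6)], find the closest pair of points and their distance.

Computing all pairwise distances among 9 points:

d((-17, -17), (-1, 25)) = 44.9444
d((-17, -17), (23, 25)) = 58.0
d((-17, -17), (-3, -15)) = 14.1421
d((-17, -17), (1, -14)) = 18.2483
d((-17, -17), (29, -6)) = 47.2969
d((-17, -17), (16, 29)) = 56.6127
d((-17, -17), (-4, 29)) = 47.8017
d((-17, -17), (28, 6)) = 50.5371
d((-1, 25), (23, 25)) = 24.0
d((-1, 25), (-3, -15)) = 40.05
d((-1, 25), (1, -14)) = 39.0512
d((-1, 25), (29, -6)) = 43.1393
d((-1, 25), (16, 29)) = 17.4642
d((-1, 25), (-4, 29)) = 5.0
d((-1, 25), (28, 6)) = 34.6699
d((23, 25), (-3, -15)) = 47.7074
d((23, 25), (1, -14)) = 44.7772
d((23, 25), (29, -6)) = 31.5753
d((23, 25), (16, 29)) = 8.0623
d((23, 25), (-4, 29)) = 27.2947
d((23, 25), (28, 6)) = 19.6469
d((-3, -15), (1, -14)) = 4.1231 <-- minimum
d((-3, -15), (29, -6)) = 33.2415
d((-3, -15), (16, 29)) = 47.927
d((-3, -15), (-4, 29)) = 44.0114
d((-3, -15), (28, 6)) = 37.4433
d((1, -14), (29, -6)) = 29.1204
d((1, -14), (16, 29)) = 45.5412
d((1, -14), (-4, 29)) = 43.2897
d((1, -14), (28, 6)) = 33.6006
d((29, -6), (16, 29)) = 37.3363
d((29, -6), (-4, 29)) = 48.1041
d((29, -6), (28, 6)) = 12.0416
d((16, 29), (-4, 29)) = 20.0
d((16, 29), (28, 6)) = 25.9422
d((-4, 29), (28, 6)) = 39.4081

Closest pair: (-3, -15) and (1, -14) with distance 4.1231

The closest pair is (-3, -15) and (1, -14) with Euclidean distance 4.1231. For 9 points, brute-force pairwise comparison is shown above. For large n, the divide-and-conquer algorithm (sort by x, recurse on halves, check the dividing strip) achieves O(n log n).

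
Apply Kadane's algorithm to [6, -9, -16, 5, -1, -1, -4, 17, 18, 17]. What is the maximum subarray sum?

Using Kadane's algorithm on [6, -9, -16, 5, -1, -1, -4, 17, 18, 17]:

Scanning through the array:
Position 1 (value -9): max_ending_here = -3, max_so_far = 6
Position 2 (value -16): max_ending_here = -16, max_so_far = 6
Position 3 (value 5): max_ending_here = 5, max_so_far = 6
Position 4 (value -1): max_ending_here = 4, max_so_far = 6
Position 5 (value -1): max_ending_here = 3, max_so_far = 6
Position 6 (value -4): max_ending_here = -1, max_so_far = 6
Position 7 (value 17): max_ending_here = 17, max_so_far = 17
Position 8 (value 18): max_ending_here = 35, max_so_far = 35
Position 9 (value 17): max_ending_here = 52, max_so_far = 52

Maximum subarray: [17, 18, 17]
Maximum sum: 52

The maximum subarray is [17, 18, 17] with sum 52. This subarray runs from index 7 to index 9.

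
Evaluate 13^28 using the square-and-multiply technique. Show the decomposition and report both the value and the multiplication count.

Computing 13^28 by squaring (build up from 13^1; each line after the first costs one multiplication):

13^1 = 13
13^2 = (13^1)^2 = 13^2 = 169
13^3 = 13 * 13^2 = 13 * 169 = 2197
13^6 = (13^3)^2 = 2197^2 = 4826809
13^7 = 13 * 13^6 = 13 * 4826809 = 62748517
13^14 = (13^7)^2 = 62748517^2 = 3937376385699289
13^28 = (13^14)^2 = 3937376385699289^2 = 15502932802662396215269535105521

Result: 15502932802662396215269535105521
Multiplications needed: 6 (6 lines after 13^1)

13^28 = 15502932802662396215269535105521. Using exponentiation by squaring, this requires 6 multiplications. The key idea: if the exponent is even, square the half-power; if odd, multiply by the base once.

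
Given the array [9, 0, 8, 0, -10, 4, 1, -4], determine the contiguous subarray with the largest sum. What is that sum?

Using Kadane's algorithm on [9, 0, 8, 0, -10, 4, 1, -4]:

Scanning through the array:
Position 1 (value 0): max_ending_here = 9, max_so_far = 9
Position 2 (value 8): max_ending_here = 17, max_so_far = 17
Position 3 (value 0): max_ending_here = 17, max_so_far = 17
Position 4 (value -10): max_ending_here = 7, max_so_far = 17
Position 5 (value 4): max_ending_here = 11, max_so_far = 17
Position 6 (value 1): max_ending_here = 12, max_so_far = 17
Position 7 (value -4): max_ending_here = 8, max_so_far = 17

Maximum subarray: [9, 0, 8]
Maximum sum: 17

The maximum subarray is [9, 0, 8] with sum 17. This subarray runs from index 0 to index 2.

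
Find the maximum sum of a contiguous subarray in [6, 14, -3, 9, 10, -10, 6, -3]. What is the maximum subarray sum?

Using Kadane's algorithm on [6, 14, -3, 9, 10, -10, 6, -3]:

Scanning through the array:
Position 1 (value 14): max_ending_here = 20, max_so_far = 20
Position 2 (value -3): max_ending_here = 17, max_so_far = 20
Position 3 (value 9): max_ending_here = 26, max_so_far = 26
Position 4 (value 10): max_ending_here = 36, max_so_far = 36
Position 5 (value -10): max_ending_here = 26, max_so_far = 36
Position 6 (value 6): max_ending_here = 32, max_so_far = 36
Position 7 (value -3): max_ending_here = 29, max_so_far = 36

Maximum subarray: [6, 14, -3, 9, 10]
Maximum sum: 36

The maximum subarray is [6, 14, -3, 9, 10] with sum 36. This subarray runs from index 0 to index 4.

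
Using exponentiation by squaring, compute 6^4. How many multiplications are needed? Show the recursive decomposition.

Computing 6^4 by squaring (build up from 6^1; each line after the first costs one multiplication):

6^1 = 6
6^2 = (6^1)^2 = 6^2 = 36
6^4 = (6^2)^2 = 36^2 = 1296

Result: 1296
Multiplications needed: 2 (2 lines after 6^1)

6^4 = 1296. Using exponentiation by squaring, this requires 2 multiplications. The key idea: if the exponent is even, square the half-power; if odd, multiply by the base once.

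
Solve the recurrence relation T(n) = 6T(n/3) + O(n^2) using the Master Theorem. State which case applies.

Master Theorem for T(n) = 6T(n/3) + O(n^2):

a = 6, b = 3, c = 2
log_b(a) = log_3(6) = 1.6309

Case 3: c = 2 > log_3(6) = 1.6309
T(n) = O(n^2) = O(n^2)

For T(n) = 6T(n/3) + O(n^2): log_3(6) = 1.6309. This is Case 3 of the Master Theorem (c > log_b(a), work dominated by root), giving O(n^2).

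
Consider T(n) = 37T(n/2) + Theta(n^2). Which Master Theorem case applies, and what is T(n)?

Master Theorem for T(n) = 37T(n/2) + O(n^2):

a = 37, b = 2, c = 2
log_b(a) = log_2(37) = 5.2095

Case 1: c = 2 < log_2(37) = 5.2095
T(n) = O(n^(log_2 37))

For T(n) = 37T(n/2) + O(n^2): log_2(37) = 5.2095. This is Case 1 of the Master Theorem (c < log_b(a), work dominated by leaves), giving O(n^(log_2 37)).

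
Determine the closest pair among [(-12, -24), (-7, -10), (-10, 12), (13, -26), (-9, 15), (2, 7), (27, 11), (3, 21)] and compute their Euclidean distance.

Computing all pairwise distances among 8 points:

d((-12, -24), (-7, -10)) = 14.8661
d((-12, -24), (-10, 12)) = 36.0555
d((-12, -24), (13, -26)) = 25.0799
d((-12, -24), (-9, 15)) = 39.1152
d((-12, -24), (2, 7)) = 34.0147
d((-12, -24), (27, 11)) = 52.4023
d((-12, -24), (3, 21)) = 47.4342
d((-7, -10), (-10, 12)) = 22.2036
d((-7, -10), (13, -26)) = 25.6125
d((-7, -10), (-9, 15)) = 25.0799
d((-7, -10), (2, 7)) = 19.2354
d((-7, -10), (27, 11)) = 39.9625
d((-7, -10), (3, 21)) = 32.573
d((-10, 12), (13, -26)) = 44.4185
d((-10, 12), (-9, 15)) = 3.1623 <-- minimum
d((-10, 12), (2, 7)) = 13.0
d((-10, 12), (27, 11)) = 37.0135
d((-10, 12), (3, 21)) = 15.8114
d((13, -26), (-9, 15)) = 46.5296
d((13, -26), (2, 7)) = 34.7851
d((13, -26), (27, 11)) = 39.5601
d((13, -26), (3, 21)) = 48.0521
d((-9, 15), (2, 7)) = 13.6015
d((-9, 15), (27, 11)) = 36.2215
d((-9, 15), (3, 21)) = 13.4164
d((2, 7), (27, 11)) = 25.318
d((2, 7), (3, 21)) = 14.0357
d((27, 11), (3, 21)) = 26.0

Closest pair: (-10, 12) and (-9, 15) with distance 3.1623

The closest pair is (-10, 12) and (-9, 15) with Euclidean distance 3.1623. For 8 points, brute-force pairwise comparison is shown above. For large n, the divide-and-conquer algorithm (sort by x, recurse on halves, check the dividing strip) achieves O(n log n).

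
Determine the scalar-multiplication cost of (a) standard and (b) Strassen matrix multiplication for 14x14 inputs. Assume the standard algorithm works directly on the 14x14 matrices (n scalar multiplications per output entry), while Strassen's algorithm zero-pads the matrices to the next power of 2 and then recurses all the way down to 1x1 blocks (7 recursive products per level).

Matrix multiplication for 14x14 matrices:

Strassen's algorithm requires power-of-2 dimensions. Pad 14x14 to 16x16 (next power of 2).

Standard algorithm: 14^3 = 2744 multiplications
Strassen's algorithm: 7^(log2(16)) = 7^4 = 2401 multiplications
Savings: 2744 - 2401 = 343 multiplications

Standard: 2744 multiplications (14^3). Strassen: 2401 multiplications (7^4, after padding to 16x16). Strassen reduces 8 recursive multiplications to 7 at each level.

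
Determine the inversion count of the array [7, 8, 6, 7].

Finding inversions in [7, 8, 6, 7]:

(0, 2): arr[0]=7 > arr[2]=6
(1, 2): arr[1]=8 > arr[2]=6
(1, 3): arr[1]=8 > arr[3]=7

Total inversions: 3

The array has 3 inversion(s): (0,2), (1,2), (1,3). Each pair (i,j) satisfies i < j and arr[i] > arr[j].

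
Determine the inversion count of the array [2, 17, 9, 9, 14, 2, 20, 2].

Finding inversions in [2, 17, 9, 9, 14, 2, 20, 2]:

(1, 2): arr[1]=17 > arr[2]=9
(1, 3): arr[1]=17 > arr[3]=9
(1, 4): arr[1]=17 > arr[4]=14
(1, 5): arr[1]=17 > arr[5]=2
(1, 7): arr[1]=17 > arr[7]=2
(2, 5): arr[2]=9 > arr[5]=2
(2, 7): arr[2]=9 > arr[7]=2
(3, 5): arr[3]=9 > arr[5]=2
(3, 7): arr[3]=9 > arr[7]=2
(4, 5): arr[4]=14 > arr[5]=2
(4, 7): arr[4]=14 > arr[7]=2
(6, 7): arr[6]=20 > arr[7]=2

Total inversions: 12

The array has 12 inversion(s): (1,2), (1,3), (1,4), (1,5), (1,7), (2,5), (2,7), (3,5), (3,7), (4,5), (4,7), (6,7). Each pair (i,j) satisfies i < j and arr[i] > arr[j].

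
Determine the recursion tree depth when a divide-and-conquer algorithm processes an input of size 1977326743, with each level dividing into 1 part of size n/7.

For divide and conquer with division factor 7:

Problem sizes at each level:
Level 0: 1977326743
Level 1: 282475249
Level 2: 40353607
Level 3: 5764801
Level 4: 823543
Level 5: 117649
Level 6: 16807
Level 7: 2401
Level 8: 343
Level 9: 49
Level 10: 7
Level 11: 1

The root is level 0 and the size-1 base case is level 11 (the tree spans levels 0 through 11, i.e. 12 levels counting the root), so the depth is the number of divisions: log_7(1977326743) = 11

The recursion tree depth is log_7(1977326743) = 11. At each level, the problem size is divided by 7, so it takes 11 divisions to reduce to a base case of size 1. The algorithm makes 1 recursive call at each level.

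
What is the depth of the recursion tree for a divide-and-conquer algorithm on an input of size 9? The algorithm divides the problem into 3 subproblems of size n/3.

For divide and conquer with division factor 3:

Problem sizes at each level:
Level 0: 9
Level 1: 3
Level 2: 1

The root is level 0 and the size-1 base case is level 2 (the tree spans levels 0 through 2, i.e. 3 levels counting the root), so the depth is the number of divisions: log_3(9) = 2

The recursion tree depth is log_3(9) = 2. At each level, the problem size is divided by 3, so it takes 2 divisions to reduce to a base case of size 1. The algorithm makes 3 recursive calls at each level.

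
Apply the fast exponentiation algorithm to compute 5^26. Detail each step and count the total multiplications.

Computing 5^26 by squaring (build up from 5^1; each line after the first costs one multiplication):

5^1 = 5
5^2 = (5^1)^2 = 5^2 = 25
5^3 = 5 * 5^2 = 5 * 25 = 125
5^6 = (5^3)^2 = 125^2 = 15625
5^12 = (5^6)^2 = 15625^2 = 244140625
5^13 = 5 * 5^12 = 5 * 244140625 = 1220703125
5^26 = (5^13)^2 = 1220703125^2 = 1490116119384765625

Result: 1490116119384765625
Multiplications needed: 6 (6 lines after 5^1)

5^26 = 1490116119384765625. Using exponentiation by squaring, this requires 6 multiplications. The key idea: if the exponent is even, square the half-power; if odd, multiply by the base once.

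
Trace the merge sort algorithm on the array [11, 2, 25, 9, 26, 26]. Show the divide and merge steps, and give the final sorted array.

Merge sort trace:

Split: [11, 2, 25, 9, 26, 26] -> [11, 2, 25] and [9, 26, 26]
  Split: [11, 2, 25] -> [11] and [2, 25]
    Split: [2, 25] -> [2] and [25]
    Merge: [2] + [25] -> [2, 25]
  Merge: [11] + [2, 25] -> [2, 11, 25]
  Split: [9, 26, 26] -> [9] and [26, 26]
    Split: [26, 26] -> [26] and [26]
    Merge: [26] + [26] -> [26, 26]
  Merge: [9] + [26, 26] -> [9, 26, 26]
Merge: [2, 11, 25] + [9, 26, 26] -> [2, 9, 11, 25, 26, 26]

Final sorted array: [2, 9, 11, 25, 26, 26]

The merge sort proceeds by recursively splitting the array and merging sorted halves.
After all merges, the sorted array is [2, 9, 11, 25, 26, 26].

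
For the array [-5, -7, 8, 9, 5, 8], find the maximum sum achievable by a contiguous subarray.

Using Kadane's algorithm on [-5, -7, 8, 9, 5, 8]:

Scanning through the array:
Position 1 (value -7): max_ending_here = -7, max_so_far = -5
Position 2 (value 8): max_ending_here = 8, max_so_far = 8
Position 3 (value 9): max_ending_here = 17, max_so_far = 17
Position 4 (value 5): max_ending_here = 22, max_so_far = 22
Position 5 (value 8): max_ending_here = 30, max_so_far = 30

Maximum subarray: [8, 9, 5, 8]
Maximum sum: 30

The maximum subarray is [8, 9, 5, 8] with sum 30. This subarray runs from index 2 to index 5.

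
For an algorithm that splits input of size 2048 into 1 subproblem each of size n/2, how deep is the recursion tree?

For divide and conquer with division factor 2:

Problem sizes at each level:
Level 0: 2048
Level 1: 1024
Level 2: 512
Level 3: 256
Level 4: 128
Level 5: 64
Level 6: 32
Level 7: 16
Level 8: 8
Level 9: 4
Level 10: 2
Level 11: 1

The root is level 0 and the size-1 base case is level 11 (the tree spans levels 0 through 11, i.e. 12 levels counting the root), so the depth is the number of divisions: log_2(2048) = 11

The recursion tree depth is log_2(2048) = 11. At each level, the problem size is divided by 2, so it takes 11 divisions to reduce to a base case of size 1. The algorithm makes 1 recursive call at each level.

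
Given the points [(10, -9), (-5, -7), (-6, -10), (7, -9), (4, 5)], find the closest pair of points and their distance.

Computing all pairwise distances among 5 points:

d((10, -9), (-5, -7)) = 15.1327
d((10, -9), (-6, -10)) = 16.0312
d((10, -9), (7, -9)) = 3.0 <-- minimum
d((10, -9), (4, 5)) = 15.2315
d((-5, -7), (-6, -10)) = 3.1623
d((-5, -7), (7, -9)) = 12.1655
d((-5, -7), (4, 5)) = 15.0
d((-6, -10), (7, -9)) = 13.0384
d((-6, -10), (4, 5)) = 18.0278
d((7, -9), (4, 5)) = 14.3178

Closest pair: (10, -9) and (7, -9) with distance 3.0

The closest pair is (10, -9) and (7, -9) with Euclidean distance 3.0. For 5 points, brute-force pairwise comparison is shown above. For large n, the divide-and-conquer algorithm (sort by x, recurse on halves, check the dividing strip) achieves O(n log n).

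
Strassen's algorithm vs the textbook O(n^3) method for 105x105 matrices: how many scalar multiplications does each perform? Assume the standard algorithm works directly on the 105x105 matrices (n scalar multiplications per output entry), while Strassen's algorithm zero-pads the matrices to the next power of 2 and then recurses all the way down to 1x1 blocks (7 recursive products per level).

Matrix multiplication for 105x105 matrices:

Strassen's algorithm requires power-of-2 dimensions. Pad 105x105 to 128x128 (next power of 2).

Standard algorithm: 105^3 = 1157625 multiplications
Strassen's algorithm: 7^(log2(128)) = 7^7 = 823543 multiplications
Savings: 1157625 - 823543 = 334082 multiplications

Standard: 1157625 multiplications (105^3). Strassen: 823543 multiplications (7^7, after padding to 128x128). Strassen reduces 8 recursive multiplications to 7 at each level.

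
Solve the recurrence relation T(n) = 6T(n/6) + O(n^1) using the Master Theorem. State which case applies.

Master Theorem for T(n) = 6T(n/6) + O(n^1):

a = 6, b = 6, c = 1
log_b(a) = log_6(6) = 1.0000

Case 2: c = 1 = log_6(6) = 1.0000
T(n) = O(n^1 log n) = O(n log n)

For T(n) = 6T(n/6) + O(n^1): log_6(6) = 1.0000. This is Case 2 of the Master Theorem (c = log_b(a), equal work at all levels), giving O(n log n).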